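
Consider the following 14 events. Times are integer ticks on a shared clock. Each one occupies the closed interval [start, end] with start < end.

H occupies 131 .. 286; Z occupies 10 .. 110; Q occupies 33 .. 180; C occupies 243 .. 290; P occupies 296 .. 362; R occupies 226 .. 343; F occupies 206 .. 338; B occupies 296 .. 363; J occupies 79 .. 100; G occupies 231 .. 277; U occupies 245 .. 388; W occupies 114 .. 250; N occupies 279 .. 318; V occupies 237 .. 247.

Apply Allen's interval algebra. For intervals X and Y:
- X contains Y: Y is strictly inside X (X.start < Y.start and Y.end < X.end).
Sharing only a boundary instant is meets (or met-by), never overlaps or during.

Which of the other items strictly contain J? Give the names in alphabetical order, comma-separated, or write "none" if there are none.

Target J = [79, 100].
B [296, 363] → after → no.
C [243, 290] → after → no.
F [206, 338] → after → no.
G [231, 277] → after → no.
H [131, 286] → after → no.
N [279, 318] → after → no.
P [296, 362] → after → no.
Q [33, 180] → contains → yes.
R [226, 343] → after → no.
U [245, 388] → after → no.
V [237, 247] → after → no.
W [114, 250] → after → no.
Z [10, 110] → contains → yes.
Result: Q, Z.

Q, Z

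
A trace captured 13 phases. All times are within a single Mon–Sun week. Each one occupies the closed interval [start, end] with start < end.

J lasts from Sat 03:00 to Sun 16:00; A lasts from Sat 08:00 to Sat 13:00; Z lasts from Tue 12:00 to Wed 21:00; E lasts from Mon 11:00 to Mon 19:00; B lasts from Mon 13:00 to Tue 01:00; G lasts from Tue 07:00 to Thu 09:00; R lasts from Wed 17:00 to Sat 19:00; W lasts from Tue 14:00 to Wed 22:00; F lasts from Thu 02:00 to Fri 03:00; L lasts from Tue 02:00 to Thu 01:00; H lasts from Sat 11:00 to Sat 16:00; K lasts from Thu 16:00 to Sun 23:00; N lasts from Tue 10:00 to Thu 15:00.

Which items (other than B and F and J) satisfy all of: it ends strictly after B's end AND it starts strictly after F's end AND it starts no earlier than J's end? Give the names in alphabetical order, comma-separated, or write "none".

none

Conditions: its end is strictly after B's end (X.end > Tue 01:00) AND its start is strictly after F's end (X.start > Fri 03:00) AND its start is no earlier than J's end (X.start >= Sun 16:00).
A: end Sat 13:00 > Tue 01:00? ✓; start Sat 08:00 > Fri 03:00? ✓; start Sat 08:00 >= Sun 16:00? ✗ → no.
E: end Mon 19:00 > Tue 01:00? ✗; start Mon 11:00 > Fri 03:00? ✗; start Mon 11:00 >= Sun 16:00? ✗ → no.
G: end Thu 09:00 > Tue 01:00? ✓; start Tue 07:00 > Fri 03:00? ✗; start Tue 07:00 >= Sun 16:00? ✗ → no.
H: end Sat 16:00 > Tue 01:00? ✓; start Sat 11:00 > Fri 03:00? ✓; start Sat 11:00 >= Sun 16:00? ✗ → no.
K: end Sun 23:00 > Tue 01:00? ✓; start Thu 16:00 > Fri 03:00? ✗; start Thu 16:00 >= Sun 16:00? ✗ → no.
L: end Thu 01:00 > Tue 01:00? ✓; start Tue 02:00 > Fri 03:00? ✗; start Tue 02:00 >= Sun 16:00? ✗ → no.
N: end Thu 15:00 > Tue 01:00? ✓; start Tue 10:00 > Fri 03:00? ✗; start Tue 10:00 >= Sun 16:00? ✗ → no.
R: end Sat 19:00 > Tue 01:00? ✓; start Wed 17:00 > Fri 03:00? ✗; start Wed 17:00 >= Sun 16:00? ✗ → no.
W: end Wed 22:00 > Tue 01:00? ✓; start Tue 14:00 > Fri 03:00? ✗; start Tue 14:00 >= Sun 16:00? ✗ → no.
Z: end Wed 21:00 > Tue 01:00? ✓; start Tue 12:00 > Fri 03:00? ✗; start Tue 12:00 >= Sun 16:00? ✗ → no.
Result: none.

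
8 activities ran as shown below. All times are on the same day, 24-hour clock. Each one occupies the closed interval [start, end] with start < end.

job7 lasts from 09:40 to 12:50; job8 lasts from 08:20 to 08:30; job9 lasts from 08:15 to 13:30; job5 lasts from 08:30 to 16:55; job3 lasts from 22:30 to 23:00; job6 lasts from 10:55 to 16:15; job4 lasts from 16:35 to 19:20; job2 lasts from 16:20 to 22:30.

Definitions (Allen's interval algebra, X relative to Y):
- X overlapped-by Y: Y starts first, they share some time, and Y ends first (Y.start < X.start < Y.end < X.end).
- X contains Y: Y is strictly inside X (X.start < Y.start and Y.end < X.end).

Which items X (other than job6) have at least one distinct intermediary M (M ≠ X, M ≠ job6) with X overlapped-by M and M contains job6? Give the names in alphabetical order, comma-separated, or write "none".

Target job6 = [10:55, 16:15].
Intermediaries M with M contains job6: job5.
Via job5 — items with X overlapped-by job5: job2, job4.
Union: job2, job4.

job2, job4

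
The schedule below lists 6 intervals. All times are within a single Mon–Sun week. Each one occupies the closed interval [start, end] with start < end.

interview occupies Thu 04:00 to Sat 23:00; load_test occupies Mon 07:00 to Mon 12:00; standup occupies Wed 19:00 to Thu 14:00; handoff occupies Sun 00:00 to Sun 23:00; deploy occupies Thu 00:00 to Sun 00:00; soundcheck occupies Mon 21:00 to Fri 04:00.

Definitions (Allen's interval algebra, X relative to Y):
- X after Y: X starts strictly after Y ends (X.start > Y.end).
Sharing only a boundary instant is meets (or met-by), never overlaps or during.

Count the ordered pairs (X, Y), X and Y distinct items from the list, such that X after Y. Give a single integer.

8

Checking all 30 ordered pairs for relation 'after'; matching pairs in alphabetical order:
(deploy, load_test): deploy after load_test ✓
(handoff, interview): handoff after interview ✓
(handoff, load_test): handoff after load_test ✓
(handoff, soundcheck): handoff after soundcheck ✓
(handoff, standup): handoff after standup ✓
(interview, load_test): interview after load_test ✓
(soundcheck, load_test): soundcheck after load_test ✓
(standup, load_test): standup after load_test ✓
Count: 8.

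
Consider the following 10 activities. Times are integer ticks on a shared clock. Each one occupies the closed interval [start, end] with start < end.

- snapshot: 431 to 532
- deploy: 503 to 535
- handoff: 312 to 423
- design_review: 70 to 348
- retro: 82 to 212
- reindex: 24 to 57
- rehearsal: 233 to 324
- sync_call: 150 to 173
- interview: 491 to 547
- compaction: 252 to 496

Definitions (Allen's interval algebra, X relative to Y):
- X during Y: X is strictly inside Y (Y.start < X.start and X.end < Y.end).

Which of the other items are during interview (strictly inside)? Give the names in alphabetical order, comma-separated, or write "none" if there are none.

Target interview = [491, 547].
compaction [252, 496] → overlaps → no.
deploy [503, 535] → during → yes.
design_review [70, 348] → before → no.
handoff [312, 423] → before → no.
rehearsal [233, 324] → before → no.
reindex [24, 57] → before → no.
retro [82, 212] → before → no.
snapshot [431, 532] → overlaps → no.
sync_call [150, 173] → before → no.
Result: deploy.

deploy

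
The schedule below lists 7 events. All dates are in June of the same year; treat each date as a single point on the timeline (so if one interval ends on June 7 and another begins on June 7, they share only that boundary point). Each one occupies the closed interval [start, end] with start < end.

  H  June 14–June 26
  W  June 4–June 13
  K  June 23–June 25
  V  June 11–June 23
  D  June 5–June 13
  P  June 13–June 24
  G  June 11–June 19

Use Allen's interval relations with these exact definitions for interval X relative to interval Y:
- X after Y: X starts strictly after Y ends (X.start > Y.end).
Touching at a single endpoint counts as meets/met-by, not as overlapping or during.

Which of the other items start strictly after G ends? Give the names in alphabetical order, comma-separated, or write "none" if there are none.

Target G = [June 11, June 19].
D [June 5, June 13] → overlaps → no.
H [June 14, June 26] → overlapped-by → no.
K [June 23, June 25] → after → yes.
P [June 13, June 24] → overlapped-by → no.
V [June 11, June 23] → started-by → no.
W [June 4, June 13] → overlaps → no.
Result: K.

K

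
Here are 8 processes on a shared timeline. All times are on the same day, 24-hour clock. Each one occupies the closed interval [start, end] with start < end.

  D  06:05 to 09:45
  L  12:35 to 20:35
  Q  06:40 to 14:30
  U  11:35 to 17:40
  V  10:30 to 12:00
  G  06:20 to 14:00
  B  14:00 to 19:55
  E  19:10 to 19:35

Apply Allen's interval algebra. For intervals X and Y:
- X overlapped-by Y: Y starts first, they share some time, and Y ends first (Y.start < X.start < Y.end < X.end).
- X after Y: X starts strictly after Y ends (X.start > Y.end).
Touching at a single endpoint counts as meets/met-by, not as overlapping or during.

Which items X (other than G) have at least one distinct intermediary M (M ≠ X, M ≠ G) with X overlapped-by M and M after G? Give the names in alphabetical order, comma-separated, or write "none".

none

Target G = [06:20, 14:00].
Intermediaries M with M after G: E.
Via E — items with X overlapped-by E: none.
Union: none.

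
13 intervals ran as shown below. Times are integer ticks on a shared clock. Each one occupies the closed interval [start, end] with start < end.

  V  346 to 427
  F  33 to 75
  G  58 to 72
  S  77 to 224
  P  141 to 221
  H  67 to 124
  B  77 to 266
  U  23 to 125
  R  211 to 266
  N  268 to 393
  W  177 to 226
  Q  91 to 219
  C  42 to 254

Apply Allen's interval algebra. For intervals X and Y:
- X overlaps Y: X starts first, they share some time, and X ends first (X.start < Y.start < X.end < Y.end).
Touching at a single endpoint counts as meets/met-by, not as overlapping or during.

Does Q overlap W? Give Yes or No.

Yes

Q = [91, 219], W = [177, 226].
Actual relation of Q to W: overlaps.
Asked whether 'overlaps' holds → Yes.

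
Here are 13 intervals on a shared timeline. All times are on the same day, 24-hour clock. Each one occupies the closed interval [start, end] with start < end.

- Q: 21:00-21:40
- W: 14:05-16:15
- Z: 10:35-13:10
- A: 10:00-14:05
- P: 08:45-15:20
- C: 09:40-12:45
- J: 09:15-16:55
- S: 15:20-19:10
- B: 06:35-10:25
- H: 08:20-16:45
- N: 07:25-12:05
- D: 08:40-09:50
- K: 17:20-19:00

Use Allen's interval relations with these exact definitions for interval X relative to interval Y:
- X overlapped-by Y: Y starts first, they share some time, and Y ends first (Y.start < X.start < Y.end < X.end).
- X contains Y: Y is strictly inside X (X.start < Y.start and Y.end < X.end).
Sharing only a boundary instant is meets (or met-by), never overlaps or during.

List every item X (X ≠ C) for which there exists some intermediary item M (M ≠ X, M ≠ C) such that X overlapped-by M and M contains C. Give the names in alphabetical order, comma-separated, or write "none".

Target C = [09:40, 12:45].
Intermediaries M with M contains C: H, J, P.
Via H — items with X overlapped-by H: J, S.
Via J — items with X overlapped-by J: S.
Via P — items with X overlapped-by P: J, W.
Union: J, S, W.

J, S, W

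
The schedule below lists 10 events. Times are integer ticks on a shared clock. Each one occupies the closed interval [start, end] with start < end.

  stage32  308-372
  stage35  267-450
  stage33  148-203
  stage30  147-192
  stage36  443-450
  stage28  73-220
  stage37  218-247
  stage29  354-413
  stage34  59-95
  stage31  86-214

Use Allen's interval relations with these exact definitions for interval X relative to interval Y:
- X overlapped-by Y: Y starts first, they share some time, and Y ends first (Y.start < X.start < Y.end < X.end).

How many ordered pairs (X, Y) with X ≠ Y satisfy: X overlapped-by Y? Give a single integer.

5

Checking all 90 ordered pairs for relation 'overlapped-by'; matching pairs in alphabetical order:
(stage28, stage34): stage28 overlapped-by stage34 ✓
(stage29, stage32): stage29 overlapped-by stage32 ✓
(stage31, stage34): stage31 overlapped-by stage34 ✓
(stage33, stage30): stage33 overlapped-by stage30 ✓
(stage37, stage28): stage37 overlapped-by stage28 ✓
Count: 5.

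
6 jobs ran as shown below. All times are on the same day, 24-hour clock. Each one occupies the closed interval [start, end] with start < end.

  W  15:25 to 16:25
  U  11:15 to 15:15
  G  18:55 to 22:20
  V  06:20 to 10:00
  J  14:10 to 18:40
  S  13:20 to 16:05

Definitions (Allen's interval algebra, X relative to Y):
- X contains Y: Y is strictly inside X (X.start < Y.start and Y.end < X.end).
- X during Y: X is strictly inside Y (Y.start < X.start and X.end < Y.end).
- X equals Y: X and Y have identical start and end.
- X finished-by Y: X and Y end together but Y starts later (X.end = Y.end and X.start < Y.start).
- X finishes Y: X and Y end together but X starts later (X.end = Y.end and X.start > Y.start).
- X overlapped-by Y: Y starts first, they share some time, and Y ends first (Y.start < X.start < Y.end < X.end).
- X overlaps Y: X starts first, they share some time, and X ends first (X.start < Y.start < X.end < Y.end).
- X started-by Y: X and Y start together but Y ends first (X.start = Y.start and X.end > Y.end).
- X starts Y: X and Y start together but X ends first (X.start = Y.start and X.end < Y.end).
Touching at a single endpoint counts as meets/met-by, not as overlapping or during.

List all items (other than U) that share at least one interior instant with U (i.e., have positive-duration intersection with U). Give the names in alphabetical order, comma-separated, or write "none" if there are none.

J, S

Target U = [11:15, 15:15].
G [18:55, 22:20] → after → no.
J [14:10, 18:40] → overlapped-by → yes.
S [13:20, 16:05] → overlapped-by → yes.
V [06:20, 10:00] → before → no.
W [15:25, 16:25] → after → no.
Result: J, S.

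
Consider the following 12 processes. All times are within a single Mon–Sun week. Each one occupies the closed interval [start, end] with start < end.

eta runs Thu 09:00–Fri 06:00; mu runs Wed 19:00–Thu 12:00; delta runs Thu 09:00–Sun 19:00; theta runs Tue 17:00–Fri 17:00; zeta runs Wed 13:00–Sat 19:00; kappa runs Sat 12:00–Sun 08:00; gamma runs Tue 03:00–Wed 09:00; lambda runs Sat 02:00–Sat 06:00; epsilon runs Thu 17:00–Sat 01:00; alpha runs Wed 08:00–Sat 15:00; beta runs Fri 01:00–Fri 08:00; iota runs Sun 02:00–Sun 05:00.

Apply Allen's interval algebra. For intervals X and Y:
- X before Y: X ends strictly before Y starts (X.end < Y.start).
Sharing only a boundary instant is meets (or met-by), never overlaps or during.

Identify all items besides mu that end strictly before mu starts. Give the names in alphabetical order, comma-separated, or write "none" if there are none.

gamma

Target mu = [Wed 19:00, Thu 12:00].
alpha [Wed 08:00, Sat 15:00] → contains → no.
beta [Fri 01:00, Fri 08:00] → after → no.
delta [Thu 09:00, Sun 19:00] → overlapped-by → no.
epsilon [Thu 17:00, Sat 01:00] → after → no.
eta [Thu 09:00, Fri 06:00] → overlapped-by → no.
gamma [Tue 03:00, Wed 09:00] → before → yes.
iota [Sun 02:00, Sun 05:00] → after → no.
kappa [Sat 12:00, Sun 08:00] → after → no.
lambda [Sat 02:00, Sat 06:00] → after → no.
theta [Tue 17:00, Fri 17:00] → contains → no.
zeta [Wed 13:00, Sat 19:00] → contains → no.
Result: gamma.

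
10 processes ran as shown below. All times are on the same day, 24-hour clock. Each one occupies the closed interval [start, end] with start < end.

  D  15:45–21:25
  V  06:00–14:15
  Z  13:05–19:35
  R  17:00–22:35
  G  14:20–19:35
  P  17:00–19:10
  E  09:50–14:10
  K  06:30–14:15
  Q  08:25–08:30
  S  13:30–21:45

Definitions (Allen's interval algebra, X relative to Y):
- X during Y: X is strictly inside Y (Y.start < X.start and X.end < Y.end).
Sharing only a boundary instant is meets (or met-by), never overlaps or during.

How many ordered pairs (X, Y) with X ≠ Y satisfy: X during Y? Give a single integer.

10

Checking all 90 ordered pairs for relation 'during'; matching pairs in alphabetical order:
(D, S): D during S ✓
(E, K): E during K ✓
(E, V): E during V ✓
(G, S): G during S ✓
(P, D): P during D ✓
(P, G): P during G ✓
(P, S): P during S ✓
(P, Z): P during Z ✓
(Q, K): Q during K ✓
(Q, V): Q during V ✓
Count: 10.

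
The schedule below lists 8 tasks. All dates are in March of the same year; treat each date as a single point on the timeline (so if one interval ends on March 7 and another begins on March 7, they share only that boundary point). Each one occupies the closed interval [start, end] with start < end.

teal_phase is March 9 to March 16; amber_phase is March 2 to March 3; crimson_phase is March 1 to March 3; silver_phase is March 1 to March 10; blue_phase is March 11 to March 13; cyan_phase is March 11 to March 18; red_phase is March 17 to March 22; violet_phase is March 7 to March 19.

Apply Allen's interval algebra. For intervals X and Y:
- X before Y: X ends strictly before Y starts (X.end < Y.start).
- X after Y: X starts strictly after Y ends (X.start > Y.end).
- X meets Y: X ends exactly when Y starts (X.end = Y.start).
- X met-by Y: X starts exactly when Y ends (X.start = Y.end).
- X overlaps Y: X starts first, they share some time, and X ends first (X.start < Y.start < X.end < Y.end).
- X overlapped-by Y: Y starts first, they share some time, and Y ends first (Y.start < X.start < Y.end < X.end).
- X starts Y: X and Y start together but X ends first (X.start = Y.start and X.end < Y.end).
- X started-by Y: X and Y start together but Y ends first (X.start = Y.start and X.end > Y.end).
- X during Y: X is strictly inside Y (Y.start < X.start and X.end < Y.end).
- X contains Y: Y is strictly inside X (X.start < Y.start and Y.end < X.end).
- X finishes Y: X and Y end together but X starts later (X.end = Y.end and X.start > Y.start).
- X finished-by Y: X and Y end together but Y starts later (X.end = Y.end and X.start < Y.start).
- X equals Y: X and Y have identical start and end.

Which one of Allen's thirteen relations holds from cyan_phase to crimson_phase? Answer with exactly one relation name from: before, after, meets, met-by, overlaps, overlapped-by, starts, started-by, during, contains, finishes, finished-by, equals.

cyan_phase = [March 11, March 18]; crimson_phase = [March 1, March 3].
Compare endpoints: cyan_phase.start > crimson_phase.start, cyan_phase.start > crimson_phase.end, cyan_phase.end > crimson_phase.start, cyan_phase.end > crimson_phase.end.
That pattern is 'after'.

after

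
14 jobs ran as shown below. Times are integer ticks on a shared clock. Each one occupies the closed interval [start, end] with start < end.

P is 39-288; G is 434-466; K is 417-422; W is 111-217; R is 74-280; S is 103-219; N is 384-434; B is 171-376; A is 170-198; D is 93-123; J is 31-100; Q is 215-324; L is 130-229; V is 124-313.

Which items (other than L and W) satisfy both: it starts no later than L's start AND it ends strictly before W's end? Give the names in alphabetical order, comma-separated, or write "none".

D, J

Conditions: its start is no later than L's start (X.start <= 130) AND its end is strictly before W's end (X.end < 217).
A: start 170 <= 130? ✗; end 198 < 217? ✓ → no.
B: start 171 <= 130? ✗; end 376 < 217? ✗ → no.
D: start 93 <= 130? ✓; end 123 < 217? ✓ → yes.
G: start 434 <= 130? ✗; end 466 < 217? ✗ → no.
J: start 31 <= 130? ✓; end 100 < 217? ✓ → yes.
K: start 417 <= 130? ✗; end 422 < 217? ✗ → no.
N: start 384 <= 130? ✗; end 434 < 217? ✗ → no.
P: start 39 <= 130? ✓; end 288 < 217? ✗ → no.
Q: start 215 <= 130? ✗; end 324 < 217? ✗ → no.
R: start 74 <= 130? ✓; end 280 < 217? ✗ → no.
S: start 103 <= 130? ✓; end 219 < 217? ✗ → no.
V: start 124 <= 130? ✓; end 313 < 217? ✗ → no.
Result: D, J.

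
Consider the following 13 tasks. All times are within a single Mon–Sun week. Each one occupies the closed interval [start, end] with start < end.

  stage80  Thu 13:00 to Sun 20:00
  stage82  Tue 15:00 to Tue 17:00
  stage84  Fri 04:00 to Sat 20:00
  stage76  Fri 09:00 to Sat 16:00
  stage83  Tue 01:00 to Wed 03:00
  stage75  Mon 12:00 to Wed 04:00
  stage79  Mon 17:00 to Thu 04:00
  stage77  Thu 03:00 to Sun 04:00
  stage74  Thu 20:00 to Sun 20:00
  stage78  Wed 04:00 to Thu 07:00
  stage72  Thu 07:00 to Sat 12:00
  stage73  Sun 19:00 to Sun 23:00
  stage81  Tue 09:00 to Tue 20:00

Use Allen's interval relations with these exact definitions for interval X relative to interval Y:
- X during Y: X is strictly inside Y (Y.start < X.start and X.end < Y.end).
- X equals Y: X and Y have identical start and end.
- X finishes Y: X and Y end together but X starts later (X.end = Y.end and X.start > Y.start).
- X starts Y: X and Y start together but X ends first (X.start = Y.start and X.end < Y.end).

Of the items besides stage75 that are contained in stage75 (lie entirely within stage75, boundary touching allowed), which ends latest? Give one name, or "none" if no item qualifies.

stage83

Target stage75 = [Mon 12:00, Wed 04:00].
stage72 [Thu 07:00, Sat 12:00] → after → excluded.
stage73 [Sun 19:00, Sun 23:00] → after → excluded.
stage74 [Thu 20:00, Sun 20:00] → after → excluded.
stage76 [Fri 09:00, Sat 16:00] → after → excluded.
stage77 [Thu 03:00, Sun 04:00] → after → excluded.
stage78 [Wed 04:00, Thu 07:00] → met-by → excluded.
stage79 [Mon 17:00, Thu 04:00] → overlapped-by → excluded.
stage80 [Thu 13:00, Sun 20:00] → after → excluded.
stage81 [Tue 09:00, Tue 20:00] → during → candidate.
stage82 [Tue 15:00, Tue 17:00] → during → candidate.
stage83 [Tue 01:00, Wed 03:00] → during → candidate.
stage84 [Fri 04:00, Sat 20:00] → after → excluded.
Among candidates, latest end is Wed 03:00 → stage83.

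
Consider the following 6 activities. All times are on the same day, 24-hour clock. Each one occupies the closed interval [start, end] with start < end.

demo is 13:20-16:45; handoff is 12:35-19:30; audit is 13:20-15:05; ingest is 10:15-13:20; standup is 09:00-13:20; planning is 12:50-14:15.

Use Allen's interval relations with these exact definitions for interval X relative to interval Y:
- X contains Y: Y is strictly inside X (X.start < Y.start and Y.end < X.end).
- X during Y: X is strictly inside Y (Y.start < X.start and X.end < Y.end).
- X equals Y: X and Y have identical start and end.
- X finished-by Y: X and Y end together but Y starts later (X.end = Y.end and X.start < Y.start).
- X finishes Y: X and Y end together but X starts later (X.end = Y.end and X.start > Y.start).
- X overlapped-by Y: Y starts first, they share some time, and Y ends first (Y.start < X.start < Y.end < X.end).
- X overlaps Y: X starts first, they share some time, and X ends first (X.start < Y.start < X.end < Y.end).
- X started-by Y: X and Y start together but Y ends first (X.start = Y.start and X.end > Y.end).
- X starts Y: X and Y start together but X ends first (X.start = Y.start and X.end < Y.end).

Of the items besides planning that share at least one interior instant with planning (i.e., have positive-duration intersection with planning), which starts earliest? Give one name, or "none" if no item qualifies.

Target planning = [12:50, 14:15].
audit [13:20, 15:05] → overlapped-by → candidate.
demo [13:20, 16:45] → overlapped-by → candidate.
handoff [12:35, 19:30] → contains → candidate.
ingest [10:15, 13:20] → overlaps → candidate.
standup [09:00, 13:20] → overlaps → candidate.
Among candidates, earliest start is 09:00 → standup.

standup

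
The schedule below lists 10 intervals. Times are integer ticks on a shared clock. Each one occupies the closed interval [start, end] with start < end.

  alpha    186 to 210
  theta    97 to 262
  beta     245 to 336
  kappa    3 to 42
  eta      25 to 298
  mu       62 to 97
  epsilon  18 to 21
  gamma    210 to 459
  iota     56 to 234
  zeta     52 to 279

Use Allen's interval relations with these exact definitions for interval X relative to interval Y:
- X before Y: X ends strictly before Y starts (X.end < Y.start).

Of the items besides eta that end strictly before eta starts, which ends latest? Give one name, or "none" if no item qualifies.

Target eta = [25, 298].
alpha [186, 210] → during → excluded.
beta [245, 336] → overlapped-by → excluded.
epsilon [18, 21] → before → candidate.
gamma [210, 459] → overlapped-by → excluded.
iota [56, 234] → during → excluded.
kappa [3, 42] → overlaps → excluded.
mu [62, 97] → during → excluded.
theta [97, 262] → during → excluded.
zeta [52, 279] → during → excluded.
Among candidates, latest end is 21 → epsilon.

epsilon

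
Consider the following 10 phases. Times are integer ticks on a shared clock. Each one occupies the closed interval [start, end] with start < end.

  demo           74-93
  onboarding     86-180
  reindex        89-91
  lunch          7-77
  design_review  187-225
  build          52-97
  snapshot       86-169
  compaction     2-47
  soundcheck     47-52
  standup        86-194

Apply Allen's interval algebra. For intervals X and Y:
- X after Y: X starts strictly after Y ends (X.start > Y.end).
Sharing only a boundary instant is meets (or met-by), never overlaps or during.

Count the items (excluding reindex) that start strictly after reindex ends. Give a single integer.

1

Target reindex = [89, 91].
build [52, 97] → contains → no.
compaction [2, 47] → before → no.
demo [74, 93] → contains → no.
design_review [187, 225] → after → counts.
lunch [7, 77] → before → no.
onboarding [86, 180] → contains → no.
snapshot [86, 169] → contains → no.
soundcheck [47, 52] → before → no.
standup [86, 194] → contains → no.
Total: 1.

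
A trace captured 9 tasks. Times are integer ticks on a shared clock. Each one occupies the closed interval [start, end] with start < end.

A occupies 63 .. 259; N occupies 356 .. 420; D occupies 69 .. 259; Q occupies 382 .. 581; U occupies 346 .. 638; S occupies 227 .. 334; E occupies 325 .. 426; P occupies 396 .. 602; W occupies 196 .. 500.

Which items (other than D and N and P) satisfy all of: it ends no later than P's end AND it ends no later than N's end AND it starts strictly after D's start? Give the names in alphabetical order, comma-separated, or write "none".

S

Conditions: its end is no later than P's end (X.end <= 602) AND its end is no later than N's end (X.end <= 420) AND its start is strictly after D's start (X.start > 69).
A: end 259 <= 602? ✓; end 259 <= 420? ✓; start 63 > 69? ✗ → no.
E: end 426 <= 602? ✓; end 426 <= 420? ✗; start 325 > 69? ✓ → no.
Q: end 581 <= 602? ✓; end 581 <= 420? ✗; start 382 > 69? ✓ → no.
S: end 334 <= 602? ✓; end 334 <= 420? ✓; start 227 > 69? ✓ → yes.
U: end 638 <= 602? ✗; end 638 <= 420? ✗; start 346 > 69? ✓ → no.
W: end 500 <= 602? ✓; end 500 <= 420? ✗; start 196 > 69? ✓ → no.
Result: S.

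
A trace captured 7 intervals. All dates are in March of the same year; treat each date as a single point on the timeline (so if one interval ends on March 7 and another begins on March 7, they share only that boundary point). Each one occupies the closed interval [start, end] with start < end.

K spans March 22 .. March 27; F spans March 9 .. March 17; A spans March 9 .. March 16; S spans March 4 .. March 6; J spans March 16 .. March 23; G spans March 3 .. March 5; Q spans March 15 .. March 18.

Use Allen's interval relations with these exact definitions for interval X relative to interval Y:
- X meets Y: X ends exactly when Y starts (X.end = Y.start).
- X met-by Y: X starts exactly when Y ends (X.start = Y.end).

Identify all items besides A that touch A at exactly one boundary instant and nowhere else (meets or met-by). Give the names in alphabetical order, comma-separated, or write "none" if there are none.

Target A = [March 9, March 16].
F [March 9, March 17] → started-by → no.
G [March 3, March 5] → before → no.
J [March 16, March 23] → met-by → yes.
K [March 22, March 27] → after → no.
Q [March 15, March 18] → overlapped-by → no.
S [March 4, March 6] → before → no.
Result: J.

J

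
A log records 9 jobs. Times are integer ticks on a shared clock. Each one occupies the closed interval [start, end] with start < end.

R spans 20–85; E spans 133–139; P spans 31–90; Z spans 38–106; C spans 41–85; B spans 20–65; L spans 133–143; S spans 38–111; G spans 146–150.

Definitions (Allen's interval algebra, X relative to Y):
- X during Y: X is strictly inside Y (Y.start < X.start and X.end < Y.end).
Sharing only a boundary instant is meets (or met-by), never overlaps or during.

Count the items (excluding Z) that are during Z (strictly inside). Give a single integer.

1

Target Z = [38, 106].
B [20, 65] → overlaps → no.
C [41, 85] → during → counts.
E [133, 139] → after → no.
G [146, 150] → after → no.
L [133, 143] → after → no.
P [31, 90] → overlaps → no.
R [20, 85] → overlaps → no.
S [38, 111] → started-by → no.
Total: 1.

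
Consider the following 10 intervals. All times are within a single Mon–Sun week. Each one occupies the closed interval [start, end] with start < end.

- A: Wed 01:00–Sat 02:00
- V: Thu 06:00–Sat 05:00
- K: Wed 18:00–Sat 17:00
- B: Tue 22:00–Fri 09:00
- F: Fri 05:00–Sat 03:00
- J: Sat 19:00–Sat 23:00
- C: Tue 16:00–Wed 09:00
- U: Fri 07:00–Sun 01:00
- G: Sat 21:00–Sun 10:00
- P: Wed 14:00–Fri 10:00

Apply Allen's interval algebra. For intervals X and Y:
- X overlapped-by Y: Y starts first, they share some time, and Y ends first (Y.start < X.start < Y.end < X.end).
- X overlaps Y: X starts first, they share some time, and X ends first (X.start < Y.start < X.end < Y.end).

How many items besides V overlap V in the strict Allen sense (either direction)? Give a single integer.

4

Target V = [Thu 06:00, Sat 05:00].
A [Wed 01:00, Sat 02:00] → overlaps → counts.
B [Tue 22:00, Fri 09:00] → overlaps → counts.
C [Tue 16:00, Wed 09:00] → before → no.
F [Fri 05:00, Sat 03:00] → during → no.
G [Sat 21:00, Sun 10:00] → after → no.
J [Sat 19:00, Sat 23:00] → after → no.
K [Wed 18:00, Sat 17:00] → contains → no.
P [Wed 14:00, Fri 10:00] → overlaps → counts.
U [Fri 07:00, Sun 01:00] → overlapped-by → counts.
Total: 4.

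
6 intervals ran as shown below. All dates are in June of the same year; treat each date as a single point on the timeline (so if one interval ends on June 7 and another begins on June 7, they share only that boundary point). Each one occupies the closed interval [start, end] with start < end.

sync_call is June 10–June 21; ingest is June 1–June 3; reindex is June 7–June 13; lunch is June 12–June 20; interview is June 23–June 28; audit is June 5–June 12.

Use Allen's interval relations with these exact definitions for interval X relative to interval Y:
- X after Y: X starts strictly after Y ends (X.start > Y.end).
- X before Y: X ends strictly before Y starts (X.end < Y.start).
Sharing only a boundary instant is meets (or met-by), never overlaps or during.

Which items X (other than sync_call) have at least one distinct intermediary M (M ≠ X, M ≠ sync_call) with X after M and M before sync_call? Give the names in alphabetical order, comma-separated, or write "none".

audit, interview, lunch, reindex

Target sync_call = [June 10, June 21].
Intermediaries M with M before sync_call: ingest.
Via ingest — items with X after ingest: audit, interview, lunch, reindex.
Union: audit, interview, lunch, reindex.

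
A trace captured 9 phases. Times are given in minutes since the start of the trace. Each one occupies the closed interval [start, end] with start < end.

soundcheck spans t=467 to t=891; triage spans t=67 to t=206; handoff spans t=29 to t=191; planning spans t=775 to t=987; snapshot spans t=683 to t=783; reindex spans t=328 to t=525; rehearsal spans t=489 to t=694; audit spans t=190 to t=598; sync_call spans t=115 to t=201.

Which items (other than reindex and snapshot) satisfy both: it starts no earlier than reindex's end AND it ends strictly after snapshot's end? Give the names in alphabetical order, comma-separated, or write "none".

planning

Conditions: its start is no earlier than reindex's end (X.start >= t=525) AND its end is strictly after snapshot's end (X.end > t=783).
audit: start t=190 >= t=525? ✗; end t=598 > t=783? ✗ → no.
handoff: start t=29 >= t=525? ✗; end t=191 > t=783? ✗ → no.
planning: start t=775 >= t=525? ✓; end t=987 > t=783? ✓ → yes.
rehearsal: start t=489 >= t=525? ✗; end t=694 > t=783? ✗ → no.
soundcheck: start t=467 >= t=525? ✗; end t=891 > t=783? ✓ → no.
sync_call: start t=115 >= t=525? ✗; end t=201 > t=783? ✗ → no.
triage: start t=67 >= t=525? ✗; end t=206 > t=783? ✗ → no.
Result: planning.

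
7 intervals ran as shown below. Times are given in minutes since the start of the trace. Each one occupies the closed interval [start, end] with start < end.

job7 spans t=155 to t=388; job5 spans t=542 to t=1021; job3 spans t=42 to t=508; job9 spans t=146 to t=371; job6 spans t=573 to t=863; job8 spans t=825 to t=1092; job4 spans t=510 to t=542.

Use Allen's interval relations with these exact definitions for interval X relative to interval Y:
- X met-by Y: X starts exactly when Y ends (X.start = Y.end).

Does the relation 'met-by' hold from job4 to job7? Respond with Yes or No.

No

job4 = [t=510, t=542], job7 = [t=155, t=388].
Actual relation of job4 to job7: after.
Asked whether 'met-by' holds → No.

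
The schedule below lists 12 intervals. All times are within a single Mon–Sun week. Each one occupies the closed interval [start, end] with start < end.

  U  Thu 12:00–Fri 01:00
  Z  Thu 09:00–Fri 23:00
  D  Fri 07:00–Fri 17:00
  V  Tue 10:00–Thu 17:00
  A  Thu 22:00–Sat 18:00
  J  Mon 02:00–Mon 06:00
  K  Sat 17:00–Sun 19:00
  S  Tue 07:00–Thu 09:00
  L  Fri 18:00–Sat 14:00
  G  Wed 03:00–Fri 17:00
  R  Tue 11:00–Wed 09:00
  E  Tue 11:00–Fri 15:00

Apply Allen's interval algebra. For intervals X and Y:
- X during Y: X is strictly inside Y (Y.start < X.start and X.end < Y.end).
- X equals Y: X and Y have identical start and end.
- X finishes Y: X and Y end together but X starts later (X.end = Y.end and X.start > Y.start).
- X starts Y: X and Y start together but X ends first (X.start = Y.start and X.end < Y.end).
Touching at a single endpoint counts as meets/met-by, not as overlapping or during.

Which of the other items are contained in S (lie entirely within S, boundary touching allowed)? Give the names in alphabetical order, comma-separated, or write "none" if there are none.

R

Target S = [Tue 07:00, Thu 09:00].
A [Thu 22:00, Sat 18:00] → after → no.
D [Fri 07:00, Fri 17:00] → after → no.
E [Tue 11:00, Fri 15:00] → overlapped-by → no.
G [Wed 03:00, Fri 17:00] → overlapped-by → no.
J [Mon 02:00, Mon 06:00] → before → no.
K [Sat 17:00, Sun 19:00] → after → no.
L [Fri 18:00, Sat 14:00] → after → no.
R [Tue 11:00, Wed 09:00] → during → yes.
U [Thu 12:00, Fri 01:00] → after → no.
V [Tue 10:00, Thu 17:00] → overlapped-by → no.
Z [Thu 09:00, Fri 23:00] → met-by → no.
Result: R.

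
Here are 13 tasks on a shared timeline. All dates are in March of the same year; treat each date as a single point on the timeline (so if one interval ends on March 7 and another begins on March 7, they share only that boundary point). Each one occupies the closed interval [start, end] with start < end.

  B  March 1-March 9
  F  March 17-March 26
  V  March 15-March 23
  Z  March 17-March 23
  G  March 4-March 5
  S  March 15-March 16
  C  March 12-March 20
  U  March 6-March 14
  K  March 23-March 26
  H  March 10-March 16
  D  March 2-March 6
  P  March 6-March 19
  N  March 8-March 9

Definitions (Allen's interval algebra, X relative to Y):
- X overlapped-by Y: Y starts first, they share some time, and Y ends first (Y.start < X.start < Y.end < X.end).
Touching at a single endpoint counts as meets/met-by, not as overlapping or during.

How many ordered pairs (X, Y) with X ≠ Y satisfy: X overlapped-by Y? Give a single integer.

Checking all 156 ordered pairs for relation 'overlapped-by'; matching pairs in alphabetical order:
(C, H): C overlapped-by H ✓
(C, P): C overlapped-by P ✓
(C, U): C overlapped-by U ✓
(F, C): F overlapped-by C ✓
(F, P): F overlapped-by P ✓
(F, V): F overlapped-by V ✓
(H, U): H overlapped-by U ✓
(P, B): P overlapped-by B ✓
(U, B): U overlapped-by B ✓
(V, C): V overlapped-by C ✓
(V, H): V overlapped-by H ✓
(V, P): V overlapped-by P ✓
(Z, C): Z overlapped-by C ✓
(Z, P): Z overlapped-by P ✓
Count: 14.

14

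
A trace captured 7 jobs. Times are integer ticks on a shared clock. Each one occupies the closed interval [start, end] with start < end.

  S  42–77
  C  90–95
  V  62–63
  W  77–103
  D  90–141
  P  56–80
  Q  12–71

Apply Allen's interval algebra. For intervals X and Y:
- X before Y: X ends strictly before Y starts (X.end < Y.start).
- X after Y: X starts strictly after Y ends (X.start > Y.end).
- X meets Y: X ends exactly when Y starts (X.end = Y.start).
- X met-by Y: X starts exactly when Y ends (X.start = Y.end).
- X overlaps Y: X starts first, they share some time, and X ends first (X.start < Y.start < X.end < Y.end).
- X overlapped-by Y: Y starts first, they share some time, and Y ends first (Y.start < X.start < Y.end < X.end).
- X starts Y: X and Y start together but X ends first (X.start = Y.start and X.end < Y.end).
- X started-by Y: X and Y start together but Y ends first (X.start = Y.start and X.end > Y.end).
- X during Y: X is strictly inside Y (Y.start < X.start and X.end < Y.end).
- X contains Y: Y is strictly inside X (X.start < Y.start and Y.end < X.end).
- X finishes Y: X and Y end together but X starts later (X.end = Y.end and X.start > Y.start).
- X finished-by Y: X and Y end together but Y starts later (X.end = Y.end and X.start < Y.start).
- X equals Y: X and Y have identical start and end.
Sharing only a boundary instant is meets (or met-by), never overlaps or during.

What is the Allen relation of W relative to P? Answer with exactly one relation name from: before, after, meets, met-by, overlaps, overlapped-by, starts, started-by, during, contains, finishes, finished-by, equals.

W = [77, 103]; P = [56, 80].
Compare endpoints: W.start > P.start, W.start < P.end, W.end > P.start, W.end > P.end.
That pattern is 'overlapped-by'.

overlapped-by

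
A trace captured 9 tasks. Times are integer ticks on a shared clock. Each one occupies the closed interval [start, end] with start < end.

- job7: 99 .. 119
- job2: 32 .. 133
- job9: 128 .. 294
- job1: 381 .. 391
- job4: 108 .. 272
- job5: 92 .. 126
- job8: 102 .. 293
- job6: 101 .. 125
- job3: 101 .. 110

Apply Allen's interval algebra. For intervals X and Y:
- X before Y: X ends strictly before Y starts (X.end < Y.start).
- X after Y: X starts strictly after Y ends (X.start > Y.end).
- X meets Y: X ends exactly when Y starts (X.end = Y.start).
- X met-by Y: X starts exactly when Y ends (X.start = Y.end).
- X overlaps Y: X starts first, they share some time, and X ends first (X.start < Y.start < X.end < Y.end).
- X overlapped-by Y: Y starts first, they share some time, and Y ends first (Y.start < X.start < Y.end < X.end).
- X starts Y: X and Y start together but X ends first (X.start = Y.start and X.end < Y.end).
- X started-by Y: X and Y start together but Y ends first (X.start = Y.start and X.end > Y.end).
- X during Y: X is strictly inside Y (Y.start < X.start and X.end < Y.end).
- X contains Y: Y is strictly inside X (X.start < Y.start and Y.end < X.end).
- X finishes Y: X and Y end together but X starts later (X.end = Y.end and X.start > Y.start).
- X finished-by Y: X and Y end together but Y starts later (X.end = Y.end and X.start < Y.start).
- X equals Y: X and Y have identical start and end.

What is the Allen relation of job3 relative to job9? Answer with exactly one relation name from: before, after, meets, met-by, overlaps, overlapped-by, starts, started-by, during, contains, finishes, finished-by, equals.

job3 = [101, 110]; job9 = [128, 294].
Compare endpoints: job3.start < job9.start, job3.start < job9.end, job3.end < job9.start, job3.end < job9.end.
That pattern is 'before'.

before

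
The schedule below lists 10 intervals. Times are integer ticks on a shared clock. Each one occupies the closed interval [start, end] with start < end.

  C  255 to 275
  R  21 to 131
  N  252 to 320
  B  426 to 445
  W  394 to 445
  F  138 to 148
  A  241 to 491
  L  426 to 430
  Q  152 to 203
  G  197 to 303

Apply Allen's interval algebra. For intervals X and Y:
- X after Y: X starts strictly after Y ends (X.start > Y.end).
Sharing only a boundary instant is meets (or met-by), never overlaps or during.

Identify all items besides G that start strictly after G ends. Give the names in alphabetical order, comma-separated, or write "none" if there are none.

Target G = [197, 303].
A [241, 491] → overlapped-by → no.
B [426, 445] → after → yes.
C [255, 275] → during → no.
F [138, 148] → before → no.
L [426, 430] → after → yes.
N [252, 320] → overlapped-by → no.
Q [152, 203] → overlaps → no.
R [21, 131] → before → no.
W [394, 445] → after → yes.
Result: B, L, W.

B, L, W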